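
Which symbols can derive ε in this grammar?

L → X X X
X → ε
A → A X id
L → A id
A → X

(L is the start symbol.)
A non-terminal is nullable if it can derive ε (the empty string): either it has an ε-production, or it has a production whose right-hand side consists entirely of nullable non-terminals.

ε-productions: X → ε
So X is immediately nullable.
L → X X X: every symbol on the right is nullable, so L is nullable too.
A → X: every symbol on the right is nullable, so A is nullable too.
Every non-terminal is now nullable.
Nullable = { 'A', 'L', 'X' }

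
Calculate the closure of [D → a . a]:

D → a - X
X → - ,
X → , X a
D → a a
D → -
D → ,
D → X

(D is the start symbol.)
{ [D → a . a] }

To compute CLOSURE, for each item [A → α.Bβ] where B is a non-terminal, add [B → .γ] for all productions B → γ; repeat for the newly added items until nothing changes.

Start with: [D → a . a]
The dot precedes the terminal a, so nothing is added.

CLOSURE = { [D → a . a] }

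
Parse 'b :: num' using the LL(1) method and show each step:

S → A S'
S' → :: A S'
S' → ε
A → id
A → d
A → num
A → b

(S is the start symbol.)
Stack is shown with the top on the left.

Stack      Input       Action
-----------------------------
S $        b :: num $  output S → A S'
A S' $     b :: num $  output A → b
b S' $     b :: num $  match 'b'
S' $       :: num $    output S' → :: A S'
:: A S' $  :: num $    match '::'
A S' $     num $       output A → num
num S' $   num $       match 'num'
S' $       $           output S' → ε
$          $           accept

The string is accepted.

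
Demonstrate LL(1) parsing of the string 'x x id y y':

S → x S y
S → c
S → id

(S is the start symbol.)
LL(1) parsing maintains a stack (initially the start symbol over $) and the input. At each step: if the stack top is a terminal, match it against the current input token; if it is a non-terminal N, replace it with the RHS of M[N, lookahead] (the unique production whose predict set contains the lookahead).

Stack is shown with the top on the left.

Stack      Input         Action
-------------------------------
S $        x x id y y $  output S → x S y
x S y $    x x id y y $  match 'x'
S y $      x id y y $    output S → x S y
x S y y $  x id y y $    match 'x'
S y y $    id y y $      output S → id
id y y $   id y y $      match 'id'
y y $      y y $         match 'y'
y $        y $           match 'y'
$          $             accept

The string is accepted.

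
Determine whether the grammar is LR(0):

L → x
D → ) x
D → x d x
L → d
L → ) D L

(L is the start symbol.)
A grammar is LR(0) if no state in the canonical LR(0) collection has:
  - both a shift item (dot before a terminal) and a complete item (shift-reduce conflict), or
  - two or more complete items (reduce-reduce conflict; the accept item [L' → L .] counts as a complete item here).

Augment with L' → L and build the canonical LR(0) collection (I0 = CLOSURE({[L' → . L]}), then GOTO on every symbol after a dot until no new states appear). It has 12 states:
  I0: { [L → . ) D L], [L → . d], [L → . x], [L' → . L] }  — shift
  I1: { [D → . ) x], [D → . x d x], [L → ) . D L] }  — shift
  I2: { [L' → L .] }  — accept
  I3: { [L → d .] }  — reduce
  I4: { [L → x .] }  — reduce
  I5: { [D → ) . x] }  — shift
  I6: { [L → ) D . L], [L → . ) D L], [L → . d], [L → . x] }  — shift
  I7: { [D → x . d x] }  — shift
  I8: { [D → x d . x] }  — shift
  I9: { [D → x d x .] }  — reduce
  I10: { [L → ) D L .] }  — reduce
  I11: { [D → ) x .] }  — reduce

Every state is either a pure shift/goto state or contains exactly one complete item and nothing to shift — no conflicts. The grammar is LR(0).

Answer: Yes, the grammar is LR(0)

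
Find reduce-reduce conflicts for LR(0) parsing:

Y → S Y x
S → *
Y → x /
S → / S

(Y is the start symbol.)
Augment with Y' → Y and build the canonical LR(0) collection (I0 = CLOSURE({[Y' → . Y]}), then GOTO on every symbol after a dot until no new states appear). It has 10 states:
  I0: { [S → . *], [S → . / S], [Y → . S Y x], [Y → . x /], [Y' → . Y] }  — shift
  I1: { [S → * .] }  — reduce
  I2: { [S → . *], [S → . / S], [S → / . S] }  — shift
  I3: { [S → . *], [S → . / S], [Y → . S Y x], [Y → . x /], [Y → S . Y x] }  — shift
  I4: { [Y' → Y .] }  — accept
  I5: { [Y → x . /] }  — shift
  I6: { [Y → x / .] }  — reduce
  I7: { [Y → S Y . x] }  — shift
  I8: { [Y → S Y x .] }  — reduce
  I9: { [S → / S .] }  — reduce

No state contains more than one complete item.

Answer: No reduce-reduce conflicts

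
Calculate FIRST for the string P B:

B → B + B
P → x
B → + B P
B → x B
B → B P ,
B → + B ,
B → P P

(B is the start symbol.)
FIRST sets of the non-terminals involved (from the grammar, by fixed-point iteration):
  FIRST(P) = { 'x' }

To compute FIRST(P B), process the symbols left to right:
Symbol P is a non-terminal. Add FIRST(P) \ {ε} = { 'x' }
P is not nullable (ε ∉ FIRST(P)), so stop here.
FIRST(P B) = { 'x' }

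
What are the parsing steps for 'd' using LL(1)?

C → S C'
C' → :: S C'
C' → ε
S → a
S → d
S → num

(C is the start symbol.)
Stack is shown with the top on the left.

Stack   Input  Action
---------------------
C $     d $    output C → S C'
S C' $  d $    output S → d
d C' $  d $    match 'd'
C' $    $      output C' → ε
$       $      accept

The string is accepted.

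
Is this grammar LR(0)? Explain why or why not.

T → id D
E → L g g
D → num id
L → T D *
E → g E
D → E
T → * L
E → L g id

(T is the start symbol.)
Augment with T' → T and build the canonical LR(0) collection (I0 = CLOSURE({[T' → . T]}), then GOTO on every symbol after a dot until no new states appear). It has 18 states:
  I0: { [T → . * L], [T → . id D], [T' → . T] }  — shift
  I1: { [L → . T D *], [T → * . L], [T → . * L], [T → . id D] }  — shift
  I2: { [T' → T .] }  — accept
  I3: { [D → . E], [D → . num id], [E → . L g g], [E → . L g id], [E → . g E], [L → . T D *], [T → . * L], [T → . id D], [T → id . D] }  — shift
  I4: { [T → id D .] }  — reduce
  I5: { [D → E .] }  — reduce
  I6: { [E → L . g g], [E → L . g id] }  — shift
  I7: { [D → . E], [D → . num id], [E → . L g g], [E → . L g id], [E → . g E], [L → . T D *], [L → T . D *], [T → . * L], [T → . id D] }  — shift
  I8: { [E → . L g g], [E → . L g id], [E → . g E], [E → g . E], [L → . T D *], [T → . * L], [T → . id D] }  — shift
  I9: { [D → num . id] }  — shift
  I10: { [D → num id .] }  — reduce
  I11: { [E → g E .] }  — reduce
  I12: { [L → T D . *] }  — shift
  I13: { [L → T D * .] }  — reduce
  I14: { [E → L g . g], [E → L g . id] }  — shift
  I15: { [E → L g g .] }  — reduce
  I16: { [E → L g id .] }  — reduce
  I17: { [T → * L .] }  — reduce

Every state is either a pure shift/goto state or contains exactly one complete item and nothing to shift — no conflicts. The grammar is LR(0).

Answer: Yes, the grammar is LR(0)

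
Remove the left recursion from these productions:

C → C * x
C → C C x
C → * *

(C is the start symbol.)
C → * * C'
C' → * x C'
C' → C x C'
C' → ε

C is directly left-recursive. The standard transformation for
  A → A α₁ | ... | A α_m | β₁ | ... | β_n
is
  A  → β₁ A' | ... | β_n A'
  A' → α₁ A' | ... | α_m A' | ε

C → * * becomes C → * * C'
C → C * x becomes C' → * x C'
C → C C x becomes C' → C x C'
Add C' → ε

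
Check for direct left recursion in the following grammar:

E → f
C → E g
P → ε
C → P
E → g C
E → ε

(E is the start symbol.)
No direct left recursion

Direct left recursion occurs when N → N α for some non-terminal N (the right-hand side begins with the left-hand side itself).

E → f: starts with f
C → E g: starts with E
P → ε: starts with ε
C → P: starts with P
E → g C: starts with g
E → ε: starts with ε

No direct left recursion found.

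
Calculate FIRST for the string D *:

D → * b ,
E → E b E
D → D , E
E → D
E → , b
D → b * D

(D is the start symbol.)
FIRST sets of the non-terminals involved (from the grammar, by fixed-point iteration):
  FIRST(D) = { '*', 'b' }

To compute FIRST(D *), process the symbols left to right:
Symbol D is a non-terminal. Add FIRST(D) \ {ε} = { '*', 'b' }
D is not nullable (ε ∉ FIRST(D)), so stop here.
FIRST(D *) = { '*', 'b' }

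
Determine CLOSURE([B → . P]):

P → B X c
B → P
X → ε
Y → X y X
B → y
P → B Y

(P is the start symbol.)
To compute CLOSURE, for each item [A → α.Bβ] where B is a non-terminal, add [B → .γ] for all productions B → γ; repeat for the newly added items until nothing changes.

Start with: [B → . P]
  [B → . P] has the dot before P: add [P → . B X c], [P → . B Y]
  [P → . B X c] has the dot before B: add [B → . y]
No further items can be added.

CLOSURE = { [B → . P], [B → . y], [P → . B X c], [P → . B Y] }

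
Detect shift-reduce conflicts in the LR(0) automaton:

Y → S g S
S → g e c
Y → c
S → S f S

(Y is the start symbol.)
Yes — I9: [Y → S g S .] vs [S → S . f S]; I10: [S → S f S .] vs [S → S . f S]

Augment with Y' → Y and build the canonical LR(0) collection (I0 = CLOSURE({[Y' → . Y]}), then GOTO on every symbol after a dot until no new states appear). It has 11 states:
  I0: { [S → . S f S], [S → . g e c], [Y → . S g S], [Y → . c], [Y' → . Y] }  — shift
  I1: { [S → S . f S], [Y → S . g S] }  — shift
  I2: { [Y' → Y .] }  — accept
  I3: { [Y → c .] }  — reduce
  I4: { [S → g . e c] }  — shift
  I5: { [S → g e . c] }  — shift
  I6: { [S → g e c .] }  — reduce
  I7: { [S → . S f S], [S → . g e c], [S → S f . S] }  — shift
  I8: { [S → . S f S], [S → . g e c], [Y → S g . S] }  — shift
  I9: { [S → S . f S], [Y → S g S .] }  — shift, reduce
  I10: { [S → S . f S], [S → S f S .] }  — shift, reduce

I9 contains reduce item [Y → S g S .] and shift item [S → S . f S] — shift-reduce conflict.
I10 contains reduce item [S → S f S .] and shift item [S → S . f S] — shift-reduce conflict.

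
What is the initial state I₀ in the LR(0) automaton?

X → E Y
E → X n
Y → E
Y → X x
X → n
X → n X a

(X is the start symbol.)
{ [E → . X n], [X → . E Y], [X → . n X a], [X → . n], [X' → . X] }

First, augment the grammar with X' → X
I₀ = CLOSURE({ [X' → . X] }):
  [X' → . X] has the dot before X: add [X → . E Y], [X → . n], [X → . n X a]
  [X → . E Y] has the dot before E: add [E → . X n]
No further items can be added.

I₀ = { [E → . X n], [X → . E Y], [X → . n X a], [X → . n], [X' → . X] }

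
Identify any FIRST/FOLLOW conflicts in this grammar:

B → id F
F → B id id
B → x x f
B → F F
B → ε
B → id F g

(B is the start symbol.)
A FIRST/FOLLOW conflict occurs when a non-terminal N has a nullable alternative N → β (β ⇒* ε) and another alternative N → α with FIRST(α) ∩ FOLLOW(N) ≠ ∅: on such a lookahead the parser cannot decide between expanding α and letting N vanish via β.

Nullable non-terminals: B.
FIRST sets used below: FIRST(F) = { 'id', 'x' }

B: nullable alternative(s) B → ε; FOLLOW(B) = { $, 'id' }
  B → id F: FIRST \ {ε} = { 'id' } — overlaps FOLLOW(B) on { 'id' }: CONFLICT
  B → x x f: FIRST \ {ε} = { 'x' } — disjoint from FOLLOW(B)
  B → F F: FIRST \ {ε} = { 'id', 'x' } — overlaps FOLLOW(B) on { 'id' }: CONFLICT
  B → ε: FIRST \ {ε} = { } — this is the only nullable alternative, skip
  B → id F g: FIRST \ {ε} = { 'id' } — overlaps FOLLOW(B) on { 'id' }: CONFLICT

F has no nullable alternative, so no FIRST/FOLLOW check is needed there.

So the grammar has 3 FIRST/FOLLOW conflicts (marked CONFLICT above).

Answer: Yes. B → id F with FOLLOW(B) on { 'id' }; B → F F with FOLLOW(B) on { 'id' }; B → id F g with FOLLOW(B) on { 'id' }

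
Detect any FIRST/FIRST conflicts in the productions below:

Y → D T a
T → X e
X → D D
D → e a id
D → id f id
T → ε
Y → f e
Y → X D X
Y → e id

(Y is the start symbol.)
Yes. Y → D T a / Y → X D X on { 'e', 'id' }; Y → D T a / Y → e id on { 'e' }; Y → X D X / Y → e id on { 'e' }

FIRST sets of the non-terminals at (or reachable through a nullable prefix from) the front of some alternative:
  FIRST(D) = { 'e', 'id' }
  FIRST(X) = { 'e', 'id' }

Productions for Y:
  Y → D T a: FIRST = { 'e', 'id' }
  Y → f e: FIRST = { 'f' }
  Y → X D X: FIRST = { 'e', 'id' }
  Y → e id: FIRST = { 'e' }
Productions for T:
  T → X e: FIRST = { 'e', 'id' }
  T → ε: FIRST = { ε }
Productions for D:
  D → e a id: FIRST = { 'e' }
  D → id f id: FIRST = { 'id' }
X has only one production, so no FIRST/FIRST conflict is possible there.

Conflict for Y: Y → D T a and Y → X D X
  Overlap: { 'e', 'id' }
Conflict for Y: Y → D T a and Y → e id
  Overlap: { 'e' }
Conflict for Y: Y → X D X and Y → e id
  Overlap: { 'e' }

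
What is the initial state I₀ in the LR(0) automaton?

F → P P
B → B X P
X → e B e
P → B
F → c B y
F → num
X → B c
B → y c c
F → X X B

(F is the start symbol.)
{ [B → . B X P], [B → . y c c], [F → . P P], [F → . X X B], [F → . c B y], [F → . num], [F' → . F], [P → . B], [X → . B c], [X → . e B e] }

First, augment the grammar with F' → F
I₀ = CLOSURE({ [F' → . F] }):
  [F' → . F] has the dot before F: add [F → . P P], [F → . c B y], [F → . num], [F → . X X B]
  [F → . P P] has the dot before P: add [P → . B]
  [F → . X X B] has the dot before X: add [X → . e B e], [X → . B c]
  [P → . B] has the dot before B: add [B → . B X P], [B → . y c c]
No further items can be added.

I₀ = { [B → . B X P], [B → . y c c], [F → . P P], [F → . X X B], [F → . c B y], [F → . num], [F' → . F], [P → . B], [X → . B c], [X → . e B e] }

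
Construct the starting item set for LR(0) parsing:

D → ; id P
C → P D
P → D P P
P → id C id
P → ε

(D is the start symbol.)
{ [D → . ; id P], [D' → . D] }

First, augment the grammar with D' → D
I₀ = CLOSURE({ [D' → . D] }):
  [D' → . D] has the dot before D: add [D → . ; id P]
No further items can be added.

I₀ = { [D → . ; id P], [D' → . D] }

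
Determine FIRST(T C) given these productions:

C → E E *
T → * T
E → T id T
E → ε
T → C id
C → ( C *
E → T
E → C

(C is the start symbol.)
FIRST sets of the non-terminals involved (from the grammar, by fixed-point iteration):
  FIRST(T) = { '(', '*' }

To compute FIRST(T C), process the symbols left to right:
Symbol T is a non-terminal. Add FIRST(T) \ {ε} = { '(', '*' }
T is not nullable (ε ∉ FIRST(T)), so stop here.
FIRST(T C) = { '(', '*' }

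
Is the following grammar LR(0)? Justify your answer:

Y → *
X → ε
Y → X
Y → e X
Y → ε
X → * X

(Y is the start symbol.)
A grammar is LR(0) if no state in the canonical LR(0) collection has:
  - both a shift item (dot before a terminal) and a complete item (shift-reduce conflict), or
  - two or more complete items (reduce-reduce conflict; the accept item [Y' → Y .] counts as a complete item here).

Augment with Y' → Y and build the canonical LR(0) collection (I0 = CLOSURE({[Y' → . Y]}), then GOTO on every symbol after a dot until no new states appear). It has 8 states:
  I0: { [X → . * X], [X → .], [Y → . *], [Y → . X], [Y → . e X], [Y → .], [Y' → . Y] }  — shift, 2 reduces
  I1: { [X → * . X], [X → . * X], [X → .], [Y → * .] }  — shift, 2 reduces
  I2: { [Y → X .] }  — reduce
  I3: { [Y' → Y .] }  — accept
  I4: { [X → . * X], [X → .], [Y → e . X] }  — shift, reduce
  I5: { [X → * . X], [X → . * X], [X → .] }  — shift, reduce
  I6: { [Y → e X .] }  — reduce
  I7: { [X → * X .] }  — reduce

Conflict in state I0:
  Shift-reduce conflict between [X → .] and [X → . * X]
So the grammar is NOT LR(0).

Answer: No. Shift-reduce conflict between [X → .] and [X → . * X]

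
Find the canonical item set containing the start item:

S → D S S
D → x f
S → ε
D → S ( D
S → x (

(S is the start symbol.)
{ [D → . S ( D], [D → . x f], [S → . D S S], [S → . x (], [S → .], [S' → . S] }

First, augment the grammar with S' → S
I₀ = CLOSURE({ [S' → . S] }):
  [S' → . S] has the dot before S: add [S → . D S S], [S → .], [S → . x (]
  [S → . D S S] has the dot before D: add [D → . x f], [D → . S ( D]
No further items can be added.

I₀ = { [D → . S ( D], [D → . x f], [S → . D S S], [S → . x (], [S → .], [S' → . S] }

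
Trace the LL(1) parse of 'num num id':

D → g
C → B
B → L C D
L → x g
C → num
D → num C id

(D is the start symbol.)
LL(1) parsing maintains a stack (initially the start symbol over $) and the input. At each step: if the stack top is a terminal, match it against the current input token; if it is a non-terminal N, replace it with the RHS of M[N, lookahead] (the unique production whose predict set contains the lookahead).

Stack is shown with the top on the left.

Stack       Input         Action
--------------------------------
D $         num num id $  output D → num C id
num C id $  num num id $  match 'num'
C id $      num id $      output C → num
num id $    num id $      match 'num'
id $        id $          match 'id'
$           $             accept

The string is accepted.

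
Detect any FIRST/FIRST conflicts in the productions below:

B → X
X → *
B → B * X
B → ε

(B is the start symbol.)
A FIRST/FIRST conflict occurs when two productions N → α and N → β for the same non-terminal have FIRST(α) ∩ FIRST(β) ≠ ∅ (with ε ∈ FIRST of a nullable right-hand side, so two nullable alternatives also conflict).

FIRST sets of the non-terminals at (or reachable through a nullable prefix from) the front of some alternative:
  FIRST(X) = { '*' }
  FIRST(B) = { '*', ε }

Productions for B:
  B → X: FIRST = { '*' }
  B → B * X: FIRST = { '*' }
  B → ε: FIRST = { ε }
X has only one production, so no FIRST/FIRST conflict is possible there.

Conflict for B: B → X and B → B * X
  Overlap: { '*' }

Answer: Yes. B → X / B → B '*' X on { '*' }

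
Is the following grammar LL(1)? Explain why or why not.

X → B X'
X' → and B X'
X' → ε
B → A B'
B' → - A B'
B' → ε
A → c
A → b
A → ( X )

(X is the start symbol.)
Yes, the grammar is LL(1).

Relevant sets:
  FOLLOW(X') = { $, ')' }
  FOLLOW(B') = { $, ')', 'and' }

For X':
  PREDICT(X' → and B X') = { 'and' }
  PREDICT(X' → ε) = { $, ')' }
For B':
  PREDICT(B' → '-' A B') = { '-' }
  PREDICT(B' → ε) = { $, ')', 'and' }
For A:
  PREDICT(A → c) = { 'c' }
  PREDICT(A → b) = { 'b' }
  PREDICT(A → '(' X ')') = { '(' }
X, B have a single production, so nothing to check there.

All predict sets are disjoint. The grammar IS LL(1).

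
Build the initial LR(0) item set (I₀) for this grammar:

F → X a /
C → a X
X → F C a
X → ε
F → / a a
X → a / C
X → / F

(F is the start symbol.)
{ [F → . / a a], [F → . X a /], [F' → . F], [X → . / F], [X → . F C a], [X → . a / C], [X → .] }

First, augment the grammar with F' → F
I₀ = CLOSURE({ [F' → . F] }):
  [F' → . F] has the dot before F: add [F → . X a /], [F → . / a a]
  [F → . X a /] has the dot before X: add [X → . F C a], [X → .], [X → . a / C], [X → . / F]
No further items can be added.

I₀ = { [F → . / a a], [F → . X a /], [F' → . F], [X → . / F], [X → . F C a], [X → . a / C], [X → .] }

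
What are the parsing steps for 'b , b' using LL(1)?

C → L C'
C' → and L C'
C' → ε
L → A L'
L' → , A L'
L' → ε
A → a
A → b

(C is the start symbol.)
Stack is shown with the top on the left.

Stack        Input    Action
----------------------------
C $          b , b $  output C → L C'
L C' $       b , b $  output L → A L'
A L' C' $    b , b $  output A → b
b L' C' $    b , b $  match 'b'
L' C' $      , b $    output L' → , A L'
, A L' C' $  , b $    match ','
A L' C' $    b $      output A → b
b L' C' $    b $      match 'b'
L' C' $      $        output L' → ε
C' $         $        output C' → ε
$            $        accept

The string is accepted.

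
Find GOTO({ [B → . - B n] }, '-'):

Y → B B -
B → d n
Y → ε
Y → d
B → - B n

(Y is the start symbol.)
GOTO(I, '-') = CLOSURE({ [A → αX.β] : [A → α.Xβ] ∈ I, X = '-' })

Items with dot before '-', with the dot advanced:
  [B → . - B n] → [B → - . B n]
Closure of the advanced items:
  [B → - . B n] has the dot before B: add [B → . d n], [B → . - B n]

GOTO = { [B → - . B n], [B → . - B n], [B → . d n] }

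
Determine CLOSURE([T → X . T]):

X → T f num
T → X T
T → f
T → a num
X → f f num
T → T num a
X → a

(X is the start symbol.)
{ [T → . T num a], [T → . X T], [T → . a num], [T → . f], [T → X . T], [X → . T f num], [X → . a], [X → . f f num] }

To compute CLOSURE, for each item [A → α.Bβ] where B is a non-terminal, add [B → .γ] for all productions B → γ; repeat for the newly added items until nothing changes.

Start with: [T → X . T]
  [T → X . T] has the dot before T: add [T → . X T], [T → . f], [T → . a num], [T → . T num a]
  [T → . X T] has the dot before X: add [X → . T f num], [X → . f f num], [X → . a]
No further items can be added.

CLOSURE = { [T → . T num a], [T → . X T], [T → . a num], [T → . f], [T → X . T], [X → . T f num], [X → . a], [X → . f f num] }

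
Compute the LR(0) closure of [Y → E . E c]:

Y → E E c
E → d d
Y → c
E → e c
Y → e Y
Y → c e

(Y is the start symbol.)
{ [E → . d d], [E → . e c], [Y → E . E c] }

To compute CLOSURE, for each item [A → α.Bβ] where B is a non-terminal, add [B → .γ] for all productions B → γ; repeat for the newly added items until nothing changes.

Start with: [Y → E . E c]
  [Y → E . E c] has the dot before E: add [E → . d d], [E → . e c]
No further items can be added.

CLOSURE = { [E → . d d], [E → . e c], [Y → E . E c] }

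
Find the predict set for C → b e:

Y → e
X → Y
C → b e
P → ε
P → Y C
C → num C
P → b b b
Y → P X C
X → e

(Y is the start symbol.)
{ 'b' }

PREDICT(C → b e) = (FIRST(RHS) \ {ε}) ∪ (FOLLOW(C) if ε ∈ FIRST(RHS), i.e. RHS ⇒* ε)
FIRST(b e) = { 'b' }
ε ∉ FIRST(b e), so FOLLOW(C) is not added.
PREDICT(C → b e) = { 'b' }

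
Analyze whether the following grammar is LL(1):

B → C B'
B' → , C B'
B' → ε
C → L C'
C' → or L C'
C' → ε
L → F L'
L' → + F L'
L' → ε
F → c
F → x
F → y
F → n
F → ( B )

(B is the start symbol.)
A grammar is LL(1) if for each non-terminal N with multiple productions, the predict sets of those productions are pairwise disjoint, where PREDICT(N → α) = (FIRST(α) \ {ε}) ∪ (FOLLOW(N) if α ⇒* ε).

Relevant sets:
  FOLLOW(B') = { $, ')' }
  FOLLOW(C') = { $, ')', ',' }
  FOLLOW(L') = { $, ')', ',', 'or' }

For B':
  PREDICT(B' → ',' C B') = { ',' }
  PREDICT(B' → ε) = { $, ')' }
For C':
  PREDICT(C' → or L C') = { 'or' }
  PREDICT(C' → ε) = { $, ')', ',' }
For L':
  PREDICT(L' → '+' F L') = { '+' }
  PREDICT(L' → ε) = { $, ')', ',', 'or' }
For F:
  PREDICT(F → c) = { 'c' }
  PREDICT(F → x) = { 'x' }
  PREDICT(F → y) = { 'y' }
  PREDICT(F → n) = { 'n' }
  PREDICT(F → '(' B ')') = { '(' }
B, C, L have a single production, so nothing to check there.

All predict sets are disjoint. The grammar IS LL(1).

Answer: Yes, the grammar is LL(1).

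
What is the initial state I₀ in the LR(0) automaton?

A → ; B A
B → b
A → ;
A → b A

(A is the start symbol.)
First, augment the grammar with A' → A
I₀ = CLOSURE({ [A' → . A] }):
  [A' → . A] has the dot before A: add [A → . ; B A], [A → . ;], [A → . b A]
No further items can be added.

I₀ = { [A → . ; B A], [A → . ;], [A → . b A], [A' → . A] }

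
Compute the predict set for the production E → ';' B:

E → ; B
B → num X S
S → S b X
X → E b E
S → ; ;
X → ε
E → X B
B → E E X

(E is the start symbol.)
{ ';' }

PREDICT(E → ';' B) = (FIRST(RHS) \ {ε}) ∪ (FOLLOW(E) if ε ∈ FIRST(RHS), i.e. RHS ⇒* ε)
FIRST(';' B) = { ';' }
ε ∉ FIRST(';' B), so FOLLOW(E) is not added.
PREDICT(E → ';' B) = { ';' }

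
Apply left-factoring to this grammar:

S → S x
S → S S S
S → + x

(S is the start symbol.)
Left-factoring transforms A → αβ₁ | αβ₂ into A → αA' and A' → β₁ | β₂
(α is the longest common prefix among the alternatives). Repeat until
no nonterminal has two alternatives with a common prefix.

Round 1: S has alternatives sharing prefix 'S'. Introduce S': S → S S'
  Add: S' → x
  Add: S' → S S

No remaining common prefixes — done.

Resulting grammar:
S → S S'
S' → x
S' → S S
S → + x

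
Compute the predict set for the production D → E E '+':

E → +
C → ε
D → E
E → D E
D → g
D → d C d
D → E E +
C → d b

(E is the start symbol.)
{ '+', 'd', 'g' }

PREDICT(D → E E '+') = (FIRST(RHS) \ {ε}) ∪ (FOLLOW(D) if ε ∈ FIRST(RHS), i.e. RHS ⇒* ε)
FIRST(E) = { '+', 'd', 'g' }
FIRST(E E '+') = { '+', 'd', 'g' }
ε ∉ FIRST(E E '+'), so FOLLOW(D) is not added.
PREDICT(D → E E '+') = { '+', 'd', 'g' }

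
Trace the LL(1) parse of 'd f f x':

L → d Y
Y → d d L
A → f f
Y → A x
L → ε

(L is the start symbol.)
Stack is shown with the top on the left.

Stack    Input      Action
--------------------------
L $      d f f x $  output L → d Y
d Y $    d f f x $  match 'd'
Y $      f f x $    output Y → A x
A x $    f f x $    output A → f f
f f x $  f f x $    match 'f'
f x $    f x $      match 'f'
x $      x $        match 'x'
$        $          accept

The string is accepted.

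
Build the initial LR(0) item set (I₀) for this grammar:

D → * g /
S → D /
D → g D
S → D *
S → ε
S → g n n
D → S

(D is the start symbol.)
{ [D → . * g /], [D → . S], [D → . g D], [D' → . D], [S → . D *], [S → . D /], [S → . g n n], [S → .] }

First, augment the grammar with D' → D
I₀ = CLOSURE({ [D' → . D] }):
  [D' → . D] has the dot before D: add [D → . * g /], [D → . g D], [D → . S]
  [D → . S] has the dot before S: add [S → . D /], [S → . D *], [S → .], [S → . g n n]
No further items can be added.

I₀ = { [D → . * g /], [D → . S], [D → . g D], [D' → . D], [S → . D *], [S → . D /], [S → . g n n], [S → .] }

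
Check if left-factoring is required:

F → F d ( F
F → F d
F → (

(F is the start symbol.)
Yes, F has productions with common prefix 'F d'

Left-factoring is needed when two productions for the same non-terminal
share a common prefix on the right-hand side.

Productions for F:
  F → F d ( F
  F → F d
  F → (

Found common prefix 'F d' in productions for F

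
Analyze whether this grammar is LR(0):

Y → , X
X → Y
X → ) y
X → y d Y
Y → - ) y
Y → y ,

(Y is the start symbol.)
Yes, the grammar is LR(0)

A grammar is LR(0) if no state in the canonical LR(0) collection has:
  - both a shift item (dot before a terminal) and a complete item (shift-reduce conflict), or
  - two or more complete items (reduce-reduce conflict; the accept item [Y' → Y .] counts as a complete item here).

Augment with Y' → Y and build the canonical LR(0) collection (I0 = CLOSURE({[Y' → . Y]}), then GOTO on every symbol after a dot until no new states appear). It has 15 states:
  I0: { [Y → . , X], [Y → . - ) y], [Y → . y ,], [Y' → . Y] }  — shift
  I1: { [X → . ) y], [X → . Y], [X → . y d Y], [Y → , . X], [Y → . , X], [Y → . - ) y], [Y → . y ,] }  — shift
  I2: { [Y → - . ) y] }  — shift
  I3: { [Y' → Y .] }  — accept
  I4: { [Y → y . ,] }  — shift
  I5: { [Y → y , .] }  — reduce
  I6: { [Y → - ) . y] }  — shift
  I7: { [Y → - ) y .] }  — reduce
  I8: { [X → ) . y] }  — shift
  I9: { [Y → , X .] }  — reduce
  I10: { [X → Y .] }  — reduce
  I11: { [X → y . d Y], [Y → y . ,] }  — shift
  I12: { [X → y d . Y], [Y → . , X], [Y → . - ) y], [Y → . y ,] }  — shift
  I13: { [X → y d Y .] }  — reduce
  I14: { [X → ) y .] }  — reduce

Every state is either a pure shift/goto state or contains exactly one complete item and nothing to shift — no conflicts. The grammar is LR(0).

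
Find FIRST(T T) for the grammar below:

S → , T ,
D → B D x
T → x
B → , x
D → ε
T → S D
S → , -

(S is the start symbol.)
FIRST sets of the non-terminals involved (from the grammar, by fixed-point iteration):
  FIRST(T) = { ',', 'x' }

To compute FIRST(T T), process the symbols left to right:
Symbol T is a non-terminal. Add FIRST(T) \ {ε} = { ',', 'x' }
T is not nullable (ε ∉ FIRST(T)), so stop here.
FIRST(T T) = { ',', 'x' }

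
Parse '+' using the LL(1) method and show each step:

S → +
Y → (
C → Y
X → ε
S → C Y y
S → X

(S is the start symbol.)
LL(1) parsing maintains a stack (initially the start symbol over $) and the input. At each step: if the stack top is a terminal, match it against the current input token; if it is a non-terminal N, replace it with the RHS of M[N, lookahead] (the unique production whose predict set contains the lookahead).

Stack is shown with the top on the left.

Stack  Input  Action
--------------------
S $    + $    output S → +
+ $    + $    match '+'
$      $      accept

The string is accepted.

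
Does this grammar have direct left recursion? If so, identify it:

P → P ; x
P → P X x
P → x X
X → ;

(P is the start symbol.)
Direct left recursion occurs when N → N α for some non-terminal N (the right-hand side begins with the left-hand side itself).

P → P ; x: LEFT RECURSIVE (starts with P)
P → P X x: LEFT RECURSIVE (starts with P)
P → x X: starts with x
X → ;: starts with ';'

The grammar has direct left recursion on: P.

Answer: Yes, P is left-recursive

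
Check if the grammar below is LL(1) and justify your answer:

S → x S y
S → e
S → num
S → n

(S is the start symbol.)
Yes, the grammar is LL(1).

For S:
  PREDICT(S → x S y) = { 'x' }
  PREDICT(S → e) = { 'e' }
  PREDICT(S → num) = { 'num' }
  PREDICT(S → n) = { 'n' }

All predict sets are disjoint. The grammar IS LL(1).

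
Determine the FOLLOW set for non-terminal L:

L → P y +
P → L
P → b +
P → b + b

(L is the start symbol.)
To compute FOLLOW(L), find every occurrence of L on a right-hand side N → α L β: add FIRST(β) \ {ε}, and if β is empty or nullable also add FOLLOW(N). Iterate to a fixed point.

L is the start symbol, so $ ∈ FOLLOW(L).
In P → L: L is at the end, add FOLLOW(P)

The FOLLOW sets referred to above (computed the same way, to a fixed point):
  FOLLOW(P) = { 'y' }

Taking the union: FOLLOW(L) = { $, 'y' }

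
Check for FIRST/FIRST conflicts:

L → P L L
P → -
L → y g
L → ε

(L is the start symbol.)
A FIRST/FIRST conflict occurs when two productions N → α and N → β for the same non-terminal have FIRST(α) ∩ FIRST(β) ≠ ∅ (with ε ∈ FIRST of a nullable right-hand side, so two nullable alternatives also conflict).

FIRST sets of the non-terminals at (or reachable through a nullable prefix from) the front of some alternative:
  FIRST(P) = { '-' }

Productions for L:
  L → P L L: FIRST = { '-' }
  L → y g: FIRST = { 'y' }
  L → ε: FIRST = { ε }
P has only one production, so no FIRST/FIRST conflict is possible there.

All alternatives of each non-terminal have pairwise disjoint FIRST sets.

Answer: No FIRST/FIRST conflicts.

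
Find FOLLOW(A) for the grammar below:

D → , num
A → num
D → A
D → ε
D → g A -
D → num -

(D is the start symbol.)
{ $, '-' }

In D → A: A is at the end, add FOLLOW(D)
In D → g A -: A is followed by '-', add FIRST('-') \ {ε} = { '-' }

The FOLLOW sets referred to above (computed the same way, to a fixed point):
  FOLLOW(D) = { $ }

Taking the union: FOLLOW(A) = { $, '-' }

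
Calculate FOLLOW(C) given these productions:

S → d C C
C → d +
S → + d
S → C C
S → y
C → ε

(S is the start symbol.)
{ $, 'd' }

To compute FOLLOW(C), find every occurrence of C on a right-hand side N → α C β: add FIRST(β) \ {ε}, and if β is empty or nullable also add FOLLOW(N). Iterate to a fixed point.

In S → d C C: C is followed by C, add FIRST(C) \ {ε} = { 'd' }
  C is nullable, so also add FOLLOW(S)
In S → d C C: C is at the end, add FOLLOW(S)
In S → C C: C is followed by C, add FIRST(C) \ {ε} = { 'd' }
  C is nullable, so also add FOLLOW(S)
In S → C C: C is at the end, add FOLLOW(S)

The FOLLOW sets referred to above (computed the same way, to a fixed point):
  FOLLOW(S) = { $ }

Taking the union: FOLLOW(C) = { $, 'd' }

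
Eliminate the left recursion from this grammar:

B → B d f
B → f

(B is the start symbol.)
B is directly left-recursive. The standard transformation for
  A → A α₁ | ... | A α_m | β₁ | ... | β_n
is
  A  → β₁ A' | ... | β_n A'
  A' → α₁ A' | ... | α_m A' | ε

B → f becomes B → f B'
B → B d f becomes B' → d f B'
Add B' → ε

Resulting grammar:
B → f B'
B' → d f B'
B' → ε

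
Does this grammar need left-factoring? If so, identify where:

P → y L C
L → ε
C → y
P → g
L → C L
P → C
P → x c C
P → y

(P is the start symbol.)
Left-factoring is needed when two productions for the same non-terminal
share a common prefix on the right-hand side.

Productions for P:
  P → y L C
  P → g
  P → C
  P → x c C
  P → y
Productions for L:
  L → ε
  L → C L

Found common prefix 'y' in productions for P

Answer: Yes, P has productions with common prefix 'y'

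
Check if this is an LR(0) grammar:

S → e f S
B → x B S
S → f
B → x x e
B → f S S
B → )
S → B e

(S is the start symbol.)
A grammar is LR(0) if no state in the canonical LR(0) collection has:
  - both a shift item (dot before a terminal) and a complete item (shift-reduce conflict), or
  - two or more complete items (reduce-reduce conflict; the accept item [S' → S .] counts as a complete item here).

Augment with S' → S and build the canonical LR(0) collection (I0 = CLOSURE({[S' → . S]}), then GOTO on every symbol after a dot until no new states appear). It has 17 states:
  I0: { [B → . )], [B → . f S S], [B → . x B S], [B → . x x e], [S → . B e], [S → . e f S], [S → . f], [S' → . S] }  — shift
  I1: { [B → ) .] }  — reduce
  I2: { [S → B . e] }  — shift
  I3: { [S' → S .] }  — accept
  I4: { [S → e . f S] }  — shift
  I5: { [B → . )], [B → . f S S], [B → . x B S], [B → . x x e], [B → f . S S], [S → . B e], [S → . e f S], [S → . f], [S → f .] }  — shift, reduce
  I6: { [B → . )], [B → . f S S], [B → . x B S], [B → . x x e], [B → x . B S], [B → x . x e] }  — shift
  I7: { [B → . )], [B → . f S S], [B → . x B S], [B → . x x e], [B → x B . S], [S → . B e], [S → . e f S], [S → . f] }  — shift
  I8: { [B → . )], [B → . f S S], [B → . x B S], [B → . x x e], [B → f . S S], [S → . B e], [S → . e f S], [S → . f] }  — shift
  I9: { [B → . )], [B → . f S S], [B → . x B S], [B → . x x e], [B → x . B S], [B → x . x e], [B → x x . e] }  — shift
  I10: { [B → x x e .] }  — reduce
  I11: { [B → . )], [B → . f S S], [B → . x B S], [B → . x x e], [B → f S . S], [S → . B e], [S → . e f S], [S → . f] }  — shift
  I12: { [B → f S S .] }  — reduce
  I13: { [B → x B S .] }  — reduce
  I14: { [B → . )], [B → . f S S], [B → . x B S], [B → . x x e], [S → . B e], [S → . e f S], [S → . f], [S → e f . S] }  — shift
  I15: { [S → e f S .] }  — reduce
  I16: { [S → B e .] }  — reduce

Conflict in state I5:
  Shift-reduce conflict between [S → f .] and [B → . )]
So the grammar is NOT LR(0).

Answer: No. Shift-reduce conflict between [S → f .] and [B → . )]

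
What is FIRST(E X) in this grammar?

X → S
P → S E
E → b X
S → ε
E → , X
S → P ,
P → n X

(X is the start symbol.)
{ ',', 'b' }

FIRST sets of the non-terminals involved (from the grammar, by fixed-point iteration):
  FIRST(E) = { ',', 'b' }

To compute FIRST(E X), process the symbols left to right:
Symbol E is a non-terminal. Add FIRST(E) \ {ε} = { ',', 'b' }
E is not nullable (ε ∉ FIRST(E)), so stop here.
FIRST(E X) = { ',', 'b' }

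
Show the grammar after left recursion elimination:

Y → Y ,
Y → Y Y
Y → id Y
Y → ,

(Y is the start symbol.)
Y is directly left-recursive. The standard transformation for
  A → A α₁ | ... | A α_m | β₁ | ... | β_n
is
  A  → β₁ A' | ... | β_n A'
  A' → α₁ A' | ... | α_m A' | ε

Y → id Y becomes Y → id Y Y'
Y → , becomes Y → , Y'
Y → Y , becomes Y' → , Y'
Y → Y Y becomes Y' → Y Y'
Add Y' → ε

Resulting grammar:
Y → id Y Y'
Y → , Y'
Y' → , Y'
Y' → Y Y'
Y' → ε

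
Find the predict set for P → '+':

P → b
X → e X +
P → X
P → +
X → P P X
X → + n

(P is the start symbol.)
PREDICT(P → '+') = (FIRST(RHS) \ {ε}) ∪ (FOLLOW(P) if ε ∈ FIRST(RHS), i.e. RHS ⇒* ε)
FIRST('+') = { '+' }
ε ∉ FIRST('+'), so FOLLOW(P) is not added.
PREDICT(P → '+') = { '+' }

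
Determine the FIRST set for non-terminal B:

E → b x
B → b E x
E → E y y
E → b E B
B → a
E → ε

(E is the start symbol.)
{ 'a', 'b' }

From B → b E x:
  - b is a terminal: add 'b' and stop
From B → a:
  - a is a terminal: add 'a' and stop

Collecting: FIRST(B) = { 'a', 'b' }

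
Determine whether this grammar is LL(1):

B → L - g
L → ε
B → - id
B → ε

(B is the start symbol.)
A grammar is LL(1) if for each non-terminal N with multiple productions, the predict sets of those productions are pairwise disjoint, where PREDICT(N → α) = (FIRST(α) \ {ε}) ∪ (FOLLOW(N) if α ⇒* ε).

Relevant sets:
  FIRST(L) = { ε }
  FOLLOW(B) = { $ }

For B:
  PREDICT(B → L '-' g) = { '-' }
  PREDICT(B → '-' id) = { '-' }
  PREDICT(B → ε) = { $ }
L has a single production, so nothing to check there.

Conflict found: Predict set conflict for B: { '-' }
The grammar is NOT LL(1).

Answer: No. Predict set conflict for B: { '-' }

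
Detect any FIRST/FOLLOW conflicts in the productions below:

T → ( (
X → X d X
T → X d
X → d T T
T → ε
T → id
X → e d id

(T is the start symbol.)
Yes. T → '(' '(' with FOLLOW(T) on { '(' }; T → X d with FOLLOW(T) on { 'd', 'e' }; T → id with FOLLOW(T) on { 'id' }

A FIRST/FOLLOW conflict occurs when a non-terminal N has a nullable alternative N → β (β ⇒* ε) and another alternative N → α with FIRST(α) ∩ FOLLOW(N) ≠ ∅: on such a lookahead the parser cannot decide between expanding α and letting N vanish via β.

Nullable non-terminals: T.
FIRST sets used below: FIRST(X) = { 'd', 'e' }

T: nullable alternative(s) T → ε; FOLLOW(T) = { $, '(', 'd', 'e', 'id' }
  T → ( (: FIRST \ {ε} = { '(' } — overlaps FOLLOW(T) on { '(' }: CONFLICT
  T → X d: FIRST \ {ε} = { 'd', 'e' } — overlaps FOLLOW(T) on { 'd', 'e' }: CONFLICT
  T → ε: FIRST \ {ε} = { } — this is the only nullable alternative, skip
  T → id: FIRST \ {ε} = { 'id' } — overlaps FOLLOW(T) on { 'id' }: CONFLICT

X has no nullable alternative, so no FIRST/FOLLOW check is needed there.

So the grammar has 3 FIRST/FOLLOW conflicts (marked CONFLICT above).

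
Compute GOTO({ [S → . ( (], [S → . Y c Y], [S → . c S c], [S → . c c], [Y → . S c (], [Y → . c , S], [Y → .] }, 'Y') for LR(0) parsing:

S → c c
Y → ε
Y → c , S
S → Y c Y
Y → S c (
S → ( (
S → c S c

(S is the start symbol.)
GOTO(I, 'Y') = CLOSURE({ [A → αX.β] : [A → α.Xβ] ∈ I, X = 'Y' })

Items with dot before 'Y', with the dot advanced:
  [S → . Y c Y] → [S → Y . c Y]
Closure adds nothing (no advanced item has the dot before a non-terminal).

GOTO = { [S → Y . c Y] }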